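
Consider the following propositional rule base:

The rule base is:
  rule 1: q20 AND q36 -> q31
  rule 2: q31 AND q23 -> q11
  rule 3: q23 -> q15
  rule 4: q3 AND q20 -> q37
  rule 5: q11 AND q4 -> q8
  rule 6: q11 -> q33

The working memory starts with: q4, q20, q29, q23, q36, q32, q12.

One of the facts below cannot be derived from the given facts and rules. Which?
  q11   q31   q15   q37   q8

q37

Round 1: rule 1 [q20 AND q36 -> q31]; rule 3 [q23 -> q15]. New: q31, q15.
Round 2: rule 2 [q31 AND q23 -> q11]. New: q11.
Round 3: rule 5 [q11 AND q4 -> q8]; rule 6 [q11 -> q33]. New: q8, q33.
Derived: q8 (round 3), q15 (round 1), q11 (round 2), q31 (round 1). q37 never appears in any round.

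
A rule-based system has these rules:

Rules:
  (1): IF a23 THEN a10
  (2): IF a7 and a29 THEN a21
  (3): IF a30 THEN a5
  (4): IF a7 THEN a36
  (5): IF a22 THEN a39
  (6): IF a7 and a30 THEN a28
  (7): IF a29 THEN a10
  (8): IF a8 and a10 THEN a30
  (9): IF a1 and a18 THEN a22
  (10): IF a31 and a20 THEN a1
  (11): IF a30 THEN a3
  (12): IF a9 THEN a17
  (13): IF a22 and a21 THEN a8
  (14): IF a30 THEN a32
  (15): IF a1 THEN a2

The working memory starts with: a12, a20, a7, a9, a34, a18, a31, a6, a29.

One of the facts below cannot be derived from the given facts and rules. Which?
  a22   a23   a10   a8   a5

Round 1: (2) [IF a7 and a29 THEN a21]; (4) [IF a7 THEN a36]; (7) [IF a29 THEN a10]; (10) [IF a31 and a20 THEN a1]; (12) [IF a9 THEN a17]. Adds a21, a36, a10, a1, a17.
Round 2: (9) [IF a1 and a18 THEN a22]; (15) [IF a1 THEN a2]. Adds a22, a2.
Round 3: (5) [IF a22 THEN a39]; (13) [IF a22 and a21 THEN a8]. Adds a39, a8.
Round 4: (8) [IF a8 and a10 THEN a30]. Adds a30.
Round 5: (3) [IF a30 THEN a5]; (6) [IF a7 and a30 THEN a28]; (11) [IF a30 THEN a3]; (14) [IF a30 THEN a32]. Adds a5, a28, a3, a32.
Derived: a22 (round 2), a10 (round 1), a5 (round 5), a8 (round 3). a23 never appears in any round.

a23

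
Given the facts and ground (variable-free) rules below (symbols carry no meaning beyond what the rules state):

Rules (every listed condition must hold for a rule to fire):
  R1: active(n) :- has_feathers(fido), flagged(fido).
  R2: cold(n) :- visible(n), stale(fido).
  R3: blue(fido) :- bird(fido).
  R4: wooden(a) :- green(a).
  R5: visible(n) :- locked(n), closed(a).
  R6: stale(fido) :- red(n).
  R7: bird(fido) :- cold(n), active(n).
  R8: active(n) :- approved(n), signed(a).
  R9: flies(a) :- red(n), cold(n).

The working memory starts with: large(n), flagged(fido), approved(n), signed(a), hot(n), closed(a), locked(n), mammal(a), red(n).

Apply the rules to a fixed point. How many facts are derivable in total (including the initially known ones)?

16

Round 1 — R5, R6, R8, derive visible(n), stale(fido), active(n).
Round 2 — R2, derive cold(n).
Round 3 — R7, R9, derive bird(fido), flies(a).
Round 4 — R3, derive blue(fido).
Closure: {active(n), approved(n), bird(fido), blue(fido), closed(a), cold(n), flagged(fido), flies(a), hot(n), large(n), locked(n), mammal(a), red(n), signed(a), stale(fido), visible(n)} — 16 facts.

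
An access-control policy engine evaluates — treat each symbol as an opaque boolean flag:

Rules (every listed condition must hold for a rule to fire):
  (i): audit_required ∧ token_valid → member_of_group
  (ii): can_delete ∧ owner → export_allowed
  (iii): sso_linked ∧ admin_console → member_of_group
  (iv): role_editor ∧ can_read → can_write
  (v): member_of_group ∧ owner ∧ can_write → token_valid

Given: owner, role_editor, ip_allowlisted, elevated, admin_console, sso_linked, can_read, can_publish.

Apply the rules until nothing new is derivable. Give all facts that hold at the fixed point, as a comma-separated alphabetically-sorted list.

Round 1 fires (iii), (iv), giving member_of_group, can_write.
Round 2 fires (v), giving token_valid.

admin_console, can_publish, can_read, can_write, elevated, ip_allowlisted, member_of_group, owner, role_editor, sso_linked, token_valid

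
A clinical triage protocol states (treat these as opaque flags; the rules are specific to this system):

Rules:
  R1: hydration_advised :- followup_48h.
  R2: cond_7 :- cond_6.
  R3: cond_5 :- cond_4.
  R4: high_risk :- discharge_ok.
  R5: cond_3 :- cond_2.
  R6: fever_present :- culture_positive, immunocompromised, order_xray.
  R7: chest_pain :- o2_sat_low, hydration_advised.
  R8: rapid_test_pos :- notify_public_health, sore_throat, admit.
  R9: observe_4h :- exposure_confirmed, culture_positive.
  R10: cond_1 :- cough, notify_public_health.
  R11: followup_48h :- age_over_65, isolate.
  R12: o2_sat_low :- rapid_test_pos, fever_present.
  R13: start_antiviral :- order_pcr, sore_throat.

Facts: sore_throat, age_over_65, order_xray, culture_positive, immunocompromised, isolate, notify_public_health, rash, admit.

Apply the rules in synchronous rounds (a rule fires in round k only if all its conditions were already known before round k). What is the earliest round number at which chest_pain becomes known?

Round 1 fires R6, R8, R11, giving fever_present, rapid_test_pos, followup_48h.
Round 2 fires R1, R12, giving hydration_advised, o2_sat_low.
Round 3 fires R7, giving chest_pain.
chest_pain first appears in round 3.

3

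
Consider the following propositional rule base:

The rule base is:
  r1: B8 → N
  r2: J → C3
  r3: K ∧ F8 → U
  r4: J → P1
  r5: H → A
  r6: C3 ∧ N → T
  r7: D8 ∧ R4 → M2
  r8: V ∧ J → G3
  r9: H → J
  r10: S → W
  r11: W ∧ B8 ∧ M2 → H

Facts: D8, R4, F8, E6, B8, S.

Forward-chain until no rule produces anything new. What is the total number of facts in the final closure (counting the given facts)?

15

Round 1 — r1, r7, r10, derive N, M2, W.
Round 2 — r11, derive H.
Round 3 — r5, r9, derive A, J.
Round 4 — r2, r4, derive C3, P1.
Round 5 — r6, derive T.
Closure: {A, B8, C3, D8, E6, F8, H, J, M2, N, P1, R4, S, T, W} — 15 facts.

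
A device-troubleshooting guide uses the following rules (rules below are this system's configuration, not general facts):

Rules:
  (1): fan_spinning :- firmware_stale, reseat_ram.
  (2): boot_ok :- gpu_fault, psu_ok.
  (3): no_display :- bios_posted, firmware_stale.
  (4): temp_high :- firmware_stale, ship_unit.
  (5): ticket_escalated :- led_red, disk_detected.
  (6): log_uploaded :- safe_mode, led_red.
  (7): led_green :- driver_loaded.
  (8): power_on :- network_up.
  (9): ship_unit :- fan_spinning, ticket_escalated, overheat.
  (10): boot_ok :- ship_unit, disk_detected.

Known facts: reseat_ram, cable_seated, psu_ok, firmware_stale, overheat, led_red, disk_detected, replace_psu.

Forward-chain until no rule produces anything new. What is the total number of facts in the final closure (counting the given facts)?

Round 1: (1) [fan_spinning :- firmware_stale, reseat_ram.]; (5) [ticket_escalated :- led_red, disk_detected.]. Adds fan_spinning, ticket_escalated.
Round 2: (9) [ship_unit :- fan_spinning, ticket_escalated, overheat.]. Adds ship_unit.
Round 3: (4) [temp_high :- firmware_stale, ship_unit.]; (10) [boot_ok :- ship_unit, disk_detected.]. Adds temp_high, boot_ok.
Closure: {boot_ok, cable_seated, disk_detected, fan_spinning, firmware_stale, led_red, overheat, psu_ok, replace_psu, reseat_ram, ship_unit, temp_high, ticket_escalated} — 13 facts.

13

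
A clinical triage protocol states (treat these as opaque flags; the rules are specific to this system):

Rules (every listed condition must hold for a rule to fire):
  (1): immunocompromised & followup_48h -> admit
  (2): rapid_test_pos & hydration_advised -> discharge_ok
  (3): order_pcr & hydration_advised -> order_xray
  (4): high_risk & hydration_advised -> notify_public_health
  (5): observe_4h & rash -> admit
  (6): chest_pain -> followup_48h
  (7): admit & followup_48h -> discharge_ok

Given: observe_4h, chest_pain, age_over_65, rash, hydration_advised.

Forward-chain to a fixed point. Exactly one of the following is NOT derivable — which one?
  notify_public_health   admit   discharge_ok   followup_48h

[1] (5) [observe_4h & rash -> admit]; (6) [chest_pain -> followup_48h]. ⇒ new: admit, followup_48h.
[2] (7) [admit & followup_48h -> discharge_ok]. ⇒ new: discharge_ok.
Derived: admit (round 1), discharge_ok (round 2), followup_48h (round 1). notify_public_health never appears in any round.

notify_public_health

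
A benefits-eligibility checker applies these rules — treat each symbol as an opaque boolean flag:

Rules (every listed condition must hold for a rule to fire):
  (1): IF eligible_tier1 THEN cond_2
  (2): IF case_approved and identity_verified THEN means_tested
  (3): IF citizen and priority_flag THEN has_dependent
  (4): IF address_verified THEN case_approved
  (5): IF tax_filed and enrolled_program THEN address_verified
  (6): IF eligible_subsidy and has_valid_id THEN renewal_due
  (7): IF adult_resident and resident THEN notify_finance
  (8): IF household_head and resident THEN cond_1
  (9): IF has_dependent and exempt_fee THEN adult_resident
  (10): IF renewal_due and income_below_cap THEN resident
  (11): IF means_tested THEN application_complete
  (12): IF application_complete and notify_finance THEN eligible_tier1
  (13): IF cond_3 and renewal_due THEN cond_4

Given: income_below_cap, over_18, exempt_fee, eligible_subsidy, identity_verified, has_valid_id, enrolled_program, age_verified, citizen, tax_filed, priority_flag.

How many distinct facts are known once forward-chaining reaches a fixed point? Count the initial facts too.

Round 1 — (3), (5), (6), derive has_dependent, address_verified, renewal_due.
Round 2 — (4), (9), (10), derive case_approved, adult_resident, resident.
Round 3 — (2), (7), derive means_tested, notify_finance.
Round 4 — (11), derive application_complete.
Round 5 — (12), derive eligible_tier1.
Round 6 — (1), derive cond_2.
Closure: {address_verified, adult_resident, age_verified, application_complete, case_approved, citizen, cond_2, eligible_subsidy, eligible_tier1, enrolled_program, exempt_fee, has_dependent, has_valid_id, identity_verified, income_below_cap, means_tested, notify_finance, over_18, priority_flag, renewal_due, resident, tax_filed} — 22 facts.

22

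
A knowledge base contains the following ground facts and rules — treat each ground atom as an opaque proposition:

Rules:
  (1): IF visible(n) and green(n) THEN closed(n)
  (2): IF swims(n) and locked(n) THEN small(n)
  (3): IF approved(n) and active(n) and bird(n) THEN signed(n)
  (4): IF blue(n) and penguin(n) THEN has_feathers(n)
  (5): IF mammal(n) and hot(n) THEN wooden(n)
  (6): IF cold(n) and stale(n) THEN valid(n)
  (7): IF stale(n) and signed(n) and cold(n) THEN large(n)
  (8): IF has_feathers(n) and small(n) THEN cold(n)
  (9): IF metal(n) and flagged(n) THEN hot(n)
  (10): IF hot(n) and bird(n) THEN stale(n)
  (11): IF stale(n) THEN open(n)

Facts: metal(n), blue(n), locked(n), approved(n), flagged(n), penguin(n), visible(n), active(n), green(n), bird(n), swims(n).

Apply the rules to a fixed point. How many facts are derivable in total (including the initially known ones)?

21

Round 1: (1) [IF visible(n) and green(n) THEN closed(n)]; (2) [IF swims(n) and locked(n) THEN small(n)]; (3) [IF approved(n) and active(n) and bird(n) THEN signed(n)]; (4) [IF blue(n) and penguin(n) THEN has_feathers(n)]; (9) [IF metal(n) and flagged(n) THEN hot(n)]. Adds closed(n), small(n), signed(n), has_feathers(n), hot(n).
Round 2: (8) [IF has_feathers(n) and small(n) THEN cold(n)]; (10) [IF hot(n) and bird(n) THEN stale(n)]. Adds cold(n), stale(n).
Round 3: (6) [IF cold(n) and stale(n) THEN valid(n)]; (7) [IF stale(n) and signed(n) and cold(n) THEN large(n)]; (11) [IF stale(n) THEN open(n)]. Adds valid(n), large(n), open(n).
Closure: {active(n), approved(n), bird(n), blue(n), closed(n), cold(n), flagged(n), green(n), has_feathers(n), hot(n), large(n), locked(n), metal(n), open(n), penguin(n), signed(n), small(n), stale(n), swims(n), valid(n), visible(n)} — 21 facts.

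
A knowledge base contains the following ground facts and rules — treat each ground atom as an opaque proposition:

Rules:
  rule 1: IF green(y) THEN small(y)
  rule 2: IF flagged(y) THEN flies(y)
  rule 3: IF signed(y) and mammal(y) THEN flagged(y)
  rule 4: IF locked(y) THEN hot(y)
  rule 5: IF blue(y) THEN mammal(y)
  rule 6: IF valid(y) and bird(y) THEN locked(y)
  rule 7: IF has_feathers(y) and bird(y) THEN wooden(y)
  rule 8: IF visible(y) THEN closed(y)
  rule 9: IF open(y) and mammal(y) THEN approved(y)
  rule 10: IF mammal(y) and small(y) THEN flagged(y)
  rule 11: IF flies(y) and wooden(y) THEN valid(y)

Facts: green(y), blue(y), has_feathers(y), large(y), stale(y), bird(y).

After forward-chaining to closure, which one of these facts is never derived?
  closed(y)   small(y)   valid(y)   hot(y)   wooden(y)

Round 1: rule 1 [IF green(y) THEN small(y)]; rule 5 [IF blue(y) THEN mammal(y)]; rule 7 [IF has_feathers(y) and bird(y) THEN wooden(y)]. Adds small(y), mammal(y), wooden(y).
Round 2: rule 10 [IF mammal(y) and small(y) THEN flagged(y)]. Adds flagged(y).
Round 3: rule 2 [IF flagged(y) THEN flies(y)]. Adds flies(y).
Round 4: rule 11 [IF flies(y) and wooden(y) THEN valid(y)]. Adds valid(y).
Round 5: rule 6 [IF valid(y) and bird(y) THEN locked(y)]. Adds locked(y).
Round 6: rule 4 [IF locked(y) THEN hot(y)]. Adds hot(y).
Derived: hot(y) (round 6), valid(y) (round 4), small(y) (round 1), wooden(y) (round 1). closed(y) never appears in any round.

closed(y)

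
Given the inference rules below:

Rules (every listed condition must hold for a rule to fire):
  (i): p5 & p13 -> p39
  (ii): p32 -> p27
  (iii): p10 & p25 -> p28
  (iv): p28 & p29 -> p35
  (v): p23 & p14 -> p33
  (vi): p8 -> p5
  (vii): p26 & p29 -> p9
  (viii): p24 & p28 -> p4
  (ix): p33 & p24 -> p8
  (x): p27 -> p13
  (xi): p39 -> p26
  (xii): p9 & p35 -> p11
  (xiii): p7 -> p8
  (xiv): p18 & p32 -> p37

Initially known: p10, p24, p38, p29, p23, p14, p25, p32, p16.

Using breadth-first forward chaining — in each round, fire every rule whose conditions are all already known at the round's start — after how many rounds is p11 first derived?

7

[1] (ii) [p32 -> p27]; (iii) [p10 & p25 -> p28]; (v) [p23 & p14 -> p33]. ⇒ new: p27, p28, p33.
[2] (iv) [p28 & p29 -> p35]; (viii) [p24 & p28 -> p4]; (ix) [p33 & p24 -> p8]; (x) [p27 -> p13]. ⇒ new: p35, p4, p8, p13.
[3] (vi) [p8 -> p5]. ⇒ new: p5.
[4] (i) [p5 & p13 -> p39]. ⇒ new: p39.
[5] (xi) [p39 -> p26]. ⇒ new: p26.
[6] (vii) [p26 & p29 -> p9]. ⇒ new: p9.
[7] (xii) [p9 & p35 -> p11]. ⇒ new: p11.
p11 first appears in round 7.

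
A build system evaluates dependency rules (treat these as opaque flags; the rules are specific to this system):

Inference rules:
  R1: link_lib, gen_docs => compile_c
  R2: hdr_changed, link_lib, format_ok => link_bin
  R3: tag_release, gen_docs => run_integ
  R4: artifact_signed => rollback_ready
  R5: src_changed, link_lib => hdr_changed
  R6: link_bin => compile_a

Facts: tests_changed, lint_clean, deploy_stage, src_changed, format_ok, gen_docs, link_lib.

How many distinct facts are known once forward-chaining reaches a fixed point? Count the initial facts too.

11

Round 1: R1 [link_lib, gen_docs => compile_c]; R5 [src_changed, link_lib => hdr_changed]. New: compile_c, hdr_changed.
Round 2: R2 [hdr_changed, link_lib, format_ok => link_bin]. New: link_bin.
Round 3: R6 [link_bin => compile_a]. New: compile_a.
Closure: {compile_a, compile_c, deploy_stage, format_ok, gen_docs, hdr_changed, link_bin, link_lib, lint_clean, src_changed, tests_changed} — 11 facts.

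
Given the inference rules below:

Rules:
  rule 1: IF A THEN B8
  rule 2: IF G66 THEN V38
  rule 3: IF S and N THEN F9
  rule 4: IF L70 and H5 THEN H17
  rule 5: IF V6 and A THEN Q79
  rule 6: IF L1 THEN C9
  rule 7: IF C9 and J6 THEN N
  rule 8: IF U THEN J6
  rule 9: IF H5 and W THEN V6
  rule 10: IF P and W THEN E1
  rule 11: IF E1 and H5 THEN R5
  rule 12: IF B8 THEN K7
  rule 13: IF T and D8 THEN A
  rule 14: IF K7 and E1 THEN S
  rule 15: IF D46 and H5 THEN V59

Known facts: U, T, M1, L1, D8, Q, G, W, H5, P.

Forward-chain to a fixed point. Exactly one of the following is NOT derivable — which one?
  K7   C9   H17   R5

Round 1: rule 6 [IF L1 THEN C9]; rule 8 [IF U THEN J6]; rule 9 [IF H5 and W THEN V6]; rule 10 [IF P and W THEN E1]; rule 13 [IF T and D8 THEN A]. Adds C9, J6, V6, E1, A.
Round 2: rule 1 [IF A THEN B8]; rule 5 [IF V6 and A THEN Q79]; rule 7 [IF C9 and J6 THEN N]; rule 11 [IF E1 and H5 THEN R5]. Adds B8, Q79, N, R5.
Round 3: rule 12 [IF B8 THEN K7]. Adds K7.
Round 4: rule 14 [IF K7 and E1 THEN S]. Adds S.
Round 5: rule 3 [IF S and N THEN F9]. Adds F9.
Derived: C9 (round 1), K7 (round 3), R5 (round 2). H17 never appears in any round.

H17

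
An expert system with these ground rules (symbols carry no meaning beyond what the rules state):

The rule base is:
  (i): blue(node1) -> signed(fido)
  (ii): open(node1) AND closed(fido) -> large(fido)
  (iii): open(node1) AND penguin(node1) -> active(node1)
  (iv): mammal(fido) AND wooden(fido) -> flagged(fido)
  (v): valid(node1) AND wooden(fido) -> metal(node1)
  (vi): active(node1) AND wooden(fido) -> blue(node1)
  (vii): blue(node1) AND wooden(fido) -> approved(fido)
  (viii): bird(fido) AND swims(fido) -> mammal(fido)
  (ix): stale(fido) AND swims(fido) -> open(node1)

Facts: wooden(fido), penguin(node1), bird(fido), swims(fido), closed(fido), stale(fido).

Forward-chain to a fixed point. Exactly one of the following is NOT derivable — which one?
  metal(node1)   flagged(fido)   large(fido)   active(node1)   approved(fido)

Round 1: (viii) [bird(fido) AND swims(fido) -> mammal(fido)]; (ix) [stale(fido) AND swims(fido) -> open(node1)]. New: mammal(fido), open(node1).
Round 2: (ii) [open(node1) AND closed(fido) -> large(fido)]; (iii) [open(node1) AND penguin(node1) -> active(node1)]; (iv) [mammal(fido) AND wooden(fido) -> flagged(fido)]. New: large(fido), active(node1), flagged(fido).
Round 3: (vi) [active(node1) AND wooden(fido) -> blue(node1)]. New: blue(node1).
Round 4: (i) [blue(node1) -> signed(fido)]; (vii) [blue(node1) AND wooden(fido) -> approved(fido)]. New: signed(fido), approved(fido).
Derived: large(fido) (round 2), flagged(fido) (round 2), approved(fido) (round 4), active(node1) (round 2). metal(node1) never appears in any round.

metal(node1)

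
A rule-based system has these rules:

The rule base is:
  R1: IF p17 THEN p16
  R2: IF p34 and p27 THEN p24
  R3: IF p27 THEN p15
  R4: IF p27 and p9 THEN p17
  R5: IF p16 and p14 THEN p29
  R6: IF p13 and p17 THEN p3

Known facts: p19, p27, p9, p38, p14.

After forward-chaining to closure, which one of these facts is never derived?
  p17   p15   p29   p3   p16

Round 1 fires R3, R4, giving p15, p17.
Round 2 fires R1, giving p16.
Round 3 fires R5, giving p29.
Derived: p15 (round 1), p16 (round 2), p29 (round 3), p17 (round 1). p3 never appears in any round.

p3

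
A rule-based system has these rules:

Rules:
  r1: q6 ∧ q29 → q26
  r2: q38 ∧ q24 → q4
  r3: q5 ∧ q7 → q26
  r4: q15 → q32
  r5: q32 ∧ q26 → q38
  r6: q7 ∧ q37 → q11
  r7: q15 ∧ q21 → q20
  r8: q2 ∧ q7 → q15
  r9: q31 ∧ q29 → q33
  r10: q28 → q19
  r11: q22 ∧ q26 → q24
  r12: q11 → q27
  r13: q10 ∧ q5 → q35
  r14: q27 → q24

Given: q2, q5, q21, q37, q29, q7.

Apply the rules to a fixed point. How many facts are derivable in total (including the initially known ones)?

[1] r3 [q5 ∧ q7 → q26]; r6 [q7 ∧ q37 → q11]; r8 [q2 ∧ q7 → q15]. ⇒ new: q26, q11, q15.
[2] r4 [q15 → q32]; r7 [q15 ∧ q21 → q20]; r12 [q11 → q27]. ⇒ new: q32, q20, q27.
[3] r5 [q32 ∧ q26 → q38]; r14 [q27 → q24]. ⇒ new: q38, q24.
[4] r2 [q38 ∧ q24 → q4]. ⇒ new: q4.
Closure: {q11, q15, q2, q20, q21, q24, q26, q27, q29, q32, q37, q38, q4, q5, q7} — 15 facts.

15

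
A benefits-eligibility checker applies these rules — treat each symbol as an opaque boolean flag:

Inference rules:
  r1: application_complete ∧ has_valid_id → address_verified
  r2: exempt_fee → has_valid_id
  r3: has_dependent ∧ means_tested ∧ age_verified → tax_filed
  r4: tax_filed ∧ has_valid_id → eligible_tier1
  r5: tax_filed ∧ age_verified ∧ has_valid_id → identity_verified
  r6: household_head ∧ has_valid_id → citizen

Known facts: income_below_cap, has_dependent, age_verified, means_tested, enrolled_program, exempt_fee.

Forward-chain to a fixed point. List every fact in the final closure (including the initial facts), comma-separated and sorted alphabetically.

age_verified, eligible_tier1, enrolled_program, exempt_fee, has_dependent, has_valid_id, identity_verified, income_below_cap, means_tested, tax_filed

[1] r2 [exempt_fee → has_valid_id]; r3 [has_dependent ∧ means_tested ∧ age_verified → tax_filed]. ⇒ new: has_valid_id, tax_filed.
[2] r4 [tax_filed ∧ has_valid_id → eligible_tier1]; r5 [tax_filed ∧ age_verified ∧ has_valid_id → identity_verified]. ⇒ new: eligible_tier1, identity_verified.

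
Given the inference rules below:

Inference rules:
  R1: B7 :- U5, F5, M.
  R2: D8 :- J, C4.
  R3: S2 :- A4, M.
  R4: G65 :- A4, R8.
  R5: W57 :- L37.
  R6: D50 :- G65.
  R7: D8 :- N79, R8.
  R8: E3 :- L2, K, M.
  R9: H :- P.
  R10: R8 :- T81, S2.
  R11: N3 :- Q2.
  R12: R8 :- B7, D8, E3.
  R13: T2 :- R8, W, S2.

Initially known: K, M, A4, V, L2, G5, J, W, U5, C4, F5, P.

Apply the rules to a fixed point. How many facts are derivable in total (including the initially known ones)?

Round 1: R1 [B7 :- U5, F5, M.]; R2 [D8 :- J, C4.]; R3 [S2 :- A4, M.]; R8 [E3 :- L2, K, M.]; R9 [H :- P.]. New: B7, D8, S2, E3, H.
Round 2: R12 [R8 :- B7, D8, E3.]. New: R8.
Round 3: R4 [G65 :- A4, R8.]; R13 [T2 :- R8, W, S2.]. New: G65, T2.
Round 4: R6 [D50 :- G65.]. New: D50.
Closure: {A4, B7, C4, D50, D8, E3, F5, G5, G65, H, J, K, L2, M, P, R8, S2, T2, U5, V, W} — 21 facts.

21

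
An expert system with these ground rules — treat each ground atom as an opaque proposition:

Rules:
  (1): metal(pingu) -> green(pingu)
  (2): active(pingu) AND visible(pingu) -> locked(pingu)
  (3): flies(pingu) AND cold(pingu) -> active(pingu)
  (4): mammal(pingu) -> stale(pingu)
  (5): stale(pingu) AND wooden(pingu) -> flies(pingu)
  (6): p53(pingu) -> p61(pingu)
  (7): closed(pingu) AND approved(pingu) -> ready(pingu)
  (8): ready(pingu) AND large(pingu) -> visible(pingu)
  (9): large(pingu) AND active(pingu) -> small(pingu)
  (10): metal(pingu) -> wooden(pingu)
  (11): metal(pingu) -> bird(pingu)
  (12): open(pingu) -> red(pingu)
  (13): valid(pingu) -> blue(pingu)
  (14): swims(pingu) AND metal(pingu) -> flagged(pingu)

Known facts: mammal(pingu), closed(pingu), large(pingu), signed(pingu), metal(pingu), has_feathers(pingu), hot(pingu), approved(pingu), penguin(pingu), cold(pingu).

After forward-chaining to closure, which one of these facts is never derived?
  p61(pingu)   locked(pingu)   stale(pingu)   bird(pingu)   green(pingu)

[1] (1) [metal(pingu) -> green(pingu)]; (4) [mammal(pingu) -> stale(pingu)]; (7) [closed(pingu) AND approved(pingu) -> ready(pingu)]; (10) [metal(pingu) -> wooden(pingu)]; (11) [metal(pingu) -> bird(pingu)]. ⇒ new: green(pingu), stale(pingu), ready(pingu), wooden(pingu), bird(pingu).
[2] (5) [stale(pingu) AND wooden(pingu) -> flies(pingu)]; (8) [ready(pingu) AND large(pingu) -> visible(pingu)]. ⇒ new: flies(pingu), visible(pingu).
[3] (3) [flies(pingu) AND cold(pingu) -> active(pingu)]. ⇒ new: active(pingu).
[4] (2) [active(pingu) AND visible(pingu) -> locked(pingu)]; (9) [large(pingu) AND active(pingu) -> small(pingu)]. ⇒ new: locked(pingu), small(pingu).
Derived: locked(pingu) (round 4), green(pingu) (round 1), stale(pingu) (round 1), bird(pingu) (round 1). p61(pingu) never appears in any round.

p61(pingu)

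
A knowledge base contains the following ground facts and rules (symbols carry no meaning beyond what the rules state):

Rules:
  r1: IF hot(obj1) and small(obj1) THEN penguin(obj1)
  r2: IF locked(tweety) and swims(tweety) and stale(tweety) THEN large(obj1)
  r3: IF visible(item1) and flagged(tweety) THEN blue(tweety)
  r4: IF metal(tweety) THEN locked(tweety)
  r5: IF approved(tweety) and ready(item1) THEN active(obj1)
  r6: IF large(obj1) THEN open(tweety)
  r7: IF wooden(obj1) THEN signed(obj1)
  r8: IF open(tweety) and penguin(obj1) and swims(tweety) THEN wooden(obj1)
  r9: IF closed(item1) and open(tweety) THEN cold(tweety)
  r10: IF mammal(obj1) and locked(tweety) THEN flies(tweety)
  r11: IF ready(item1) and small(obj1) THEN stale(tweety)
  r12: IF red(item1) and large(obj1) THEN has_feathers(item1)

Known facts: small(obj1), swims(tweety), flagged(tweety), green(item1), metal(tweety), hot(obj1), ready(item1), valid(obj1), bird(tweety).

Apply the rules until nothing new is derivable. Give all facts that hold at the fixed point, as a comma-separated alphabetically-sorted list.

Round 1: r1 [IF hot(obj1) and small(obj1) THEN penguin(obj1)]; r4 [IF metal(tweety) THEN locked(tweety)]; r11 [IF ready(item1) and small(obj1) THEN stale(tweety)]. Adds penguin(obj1), locked(tweety), stale(tweety).
Round 2: r2 [IF locked(tweety) and swims(tweety) and stale(tweety) THEN large(obj1)]. Adds large(obj1).
Round 3: r6 [IF large(obj1) THEN open(tweety)]. Adds open(tweety).
Round 4: r8 [IF open(tweety) and penguin(obj1) and swims(tweety) THEN wooden(obj1)]. Adds wooden(obj1).
Round 5: r7 [IF wooden(obj1) THEN signed(obj1)]. Adds signed(obj1).

bird(tweety), flagged(tweety), green(item1), hot(obj1), large(obj1), locked(tweety), metal(tweety), open(tweety), penguin(obj1), ready(item1), signed(obj1), small(obj1), stale(tweety), swims(tweety), valid(obj1), wooden(obj1)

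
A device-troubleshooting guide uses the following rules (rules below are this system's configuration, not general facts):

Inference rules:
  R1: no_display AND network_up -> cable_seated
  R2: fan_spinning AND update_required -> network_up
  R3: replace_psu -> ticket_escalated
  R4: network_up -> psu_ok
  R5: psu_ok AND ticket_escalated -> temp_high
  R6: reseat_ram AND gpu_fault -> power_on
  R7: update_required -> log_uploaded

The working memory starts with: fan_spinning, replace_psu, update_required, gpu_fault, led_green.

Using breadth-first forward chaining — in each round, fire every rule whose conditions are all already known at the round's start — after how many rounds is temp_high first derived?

3

Round 1 fires R2, R3, R7, giving network_up, ticket_escalated, log_uploaded.
Round 2 fires R4, giving psu_ok.
Round 3 fires R5, giving temp_high.
temp_high first appears in round 3.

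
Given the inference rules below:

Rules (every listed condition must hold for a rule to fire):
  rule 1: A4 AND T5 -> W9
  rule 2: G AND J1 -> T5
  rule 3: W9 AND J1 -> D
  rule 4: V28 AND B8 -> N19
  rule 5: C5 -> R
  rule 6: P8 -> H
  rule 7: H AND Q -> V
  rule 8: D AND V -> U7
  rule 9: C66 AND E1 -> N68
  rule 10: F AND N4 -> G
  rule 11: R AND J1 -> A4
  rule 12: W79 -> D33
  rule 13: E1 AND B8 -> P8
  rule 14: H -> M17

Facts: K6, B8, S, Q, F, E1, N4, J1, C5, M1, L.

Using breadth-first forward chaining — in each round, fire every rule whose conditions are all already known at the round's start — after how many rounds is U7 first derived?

Round 1: rule 5 [C5 -> R]; rule 10 [F AND N4 -> G]; rule 13 [E1 AND B8 -> P8]. Adds R, G, P8.
Round 2: rule 2 [G AND J1 -> T5]; rule 6 [P8 -> H]; rule 11 [R AND J1 -> A4]. Adds T5, H, A4.
Round 3: rule 1 [A4 AND T5 -> W9]; rule 7 [H AND Q -> V]; rule 14 [H -> M17]. Adds W9, V, M17.
Round 4: rule 3 [W9 AND J1 -> D]. Adds D.
Round 5: rule 8 [D AND V -> U7]. Adds U7.
U7 first appears in round 5.

5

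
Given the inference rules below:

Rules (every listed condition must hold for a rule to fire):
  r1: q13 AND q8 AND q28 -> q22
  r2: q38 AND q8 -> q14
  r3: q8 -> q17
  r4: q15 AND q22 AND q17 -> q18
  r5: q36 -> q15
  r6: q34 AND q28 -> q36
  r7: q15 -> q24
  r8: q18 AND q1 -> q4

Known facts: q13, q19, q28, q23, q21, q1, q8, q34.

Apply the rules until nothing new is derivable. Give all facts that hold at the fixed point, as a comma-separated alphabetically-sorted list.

q1, q13, q15, q17, q18, q19, q21, q22, q23, q24, q28, q34, q36, q4, q8

Round 1: r1 [q13 AND q8 AND q28 -> q22]; r3 [q8 -> q17]; r6 [q34 AND q28 -> q36]. New: q22, q17, q36.
Round 2: r5 [q36 -> q15]. New: q15.
Round 3: r4 [q15 AND q22 AND q17 -> q18]; r7 [q15 -> q24]. New: q18, q24.
Round 4: r8 [q18 AND q1 -> q4]. New: q4.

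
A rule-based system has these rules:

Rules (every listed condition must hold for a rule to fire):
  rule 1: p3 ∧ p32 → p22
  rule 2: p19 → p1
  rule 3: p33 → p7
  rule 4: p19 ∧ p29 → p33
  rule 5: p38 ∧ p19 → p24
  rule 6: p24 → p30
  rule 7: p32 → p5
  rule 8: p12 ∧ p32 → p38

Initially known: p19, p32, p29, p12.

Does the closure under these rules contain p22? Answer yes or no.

no

Round 1 — rule 2, rule 4, rule 7, rule 8, derive p1, p33, p5, p38.
Round 2 — rule 3, rule 5, derive p7, p24.
Round 3 — rule 6, derive p30.
Fixed point reached. p22 is concluded only by rule 1; rule 1 needs p3 (never derived).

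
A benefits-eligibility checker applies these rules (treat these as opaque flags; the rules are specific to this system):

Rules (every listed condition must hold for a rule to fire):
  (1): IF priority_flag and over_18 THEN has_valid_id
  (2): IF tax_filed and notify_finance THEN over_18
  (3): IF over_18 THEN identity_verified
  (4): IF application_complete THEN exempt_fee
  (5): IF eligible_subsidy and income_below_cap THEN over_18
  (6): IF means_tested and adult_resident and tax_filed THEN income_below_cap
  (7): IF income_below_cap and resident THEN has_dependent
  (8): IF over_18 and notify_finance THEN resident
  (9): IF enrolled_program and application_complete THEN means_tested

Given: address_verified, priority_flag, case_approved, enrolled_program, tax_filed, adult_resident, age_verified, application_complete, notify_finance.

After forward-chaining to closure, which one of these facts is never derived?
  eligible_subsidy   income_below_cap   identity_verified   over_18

Round 1: (2) [IF tax_filed and notify_finance THEN over_18]; (4) [IF application_complete THEN exempt_fee]; (9) [IF enrolled_program and application_complete THEN means_tested]. Adds over_18, exempt_fee, means_tested.
Round 2: (1) [IF priority_flag and over_18 THEN has_valid_id]; (3) [IF over_18 THEN identity_verified]; (6) [IF means_tested and adult_resident and tax_filed THEN income_below_cap]; (8) [IF over_18 and notify_finance THEN resident]. Adds has_valid_id, identity_verified, income_below_cap, resident.
Round 3: (7) [IF income_below_cap and resident THEN has_dependent]. Adds has_dependent.
Derived: over_18 (round 1), income_below_cap (round 2), identity_verified (round 2). eligible_subsidy never appears in any round.

eligible_subsidy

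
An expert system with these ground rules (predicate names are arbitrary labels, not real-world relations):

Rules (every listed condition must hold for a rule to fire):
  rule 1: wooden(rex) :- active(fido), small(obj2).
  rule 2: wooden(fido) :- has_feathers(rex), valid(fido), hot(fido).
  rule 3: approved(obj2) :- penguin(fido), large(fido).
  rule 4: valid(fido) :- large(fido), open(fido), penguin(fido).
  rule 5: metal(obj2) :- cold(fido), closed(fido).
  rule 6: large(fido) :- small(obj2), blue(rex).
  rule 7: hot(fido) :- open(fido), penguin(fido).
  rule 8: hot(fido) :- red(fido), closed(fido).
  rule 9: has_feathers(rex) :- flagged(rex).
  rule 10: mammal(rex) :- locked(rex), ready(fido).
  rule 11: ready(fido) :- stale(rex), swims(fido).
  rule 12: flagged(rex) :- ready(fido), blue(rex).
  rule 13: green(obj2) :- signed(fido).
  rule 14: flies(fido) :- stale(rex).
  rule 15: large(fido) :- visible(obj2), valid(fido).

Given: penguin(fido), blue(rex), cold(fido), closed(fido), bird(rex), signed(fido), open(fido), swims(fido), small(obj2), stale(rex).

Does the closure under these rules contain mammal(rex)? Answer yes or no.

no

Round 1: rule 5 [metal(obj2) :- cold(fido), closed(fido).]; rule 6 [large(fido) :- small(obj2), blue(rex).]; rule 7 [hot(fido) :- open(fido), penguin(fido).]; rule 11 [ready(fido) :- stale(rex), swims(fido).]; rule 13 [green(obj2) :- signed(fido).]; rule 14 [flies(fido) :- stale(rex).]. Adds metal(obj2), large(fido), hot(fido), ready(fido), green(obj2), flies(fido).
Round 2: rule 3 [approved(obj2) :- penguin(fido), large(fido).]; rule 4 [valid(fido) :- large(fido), open(fido), penguin(fido).]; rule 12 [flagged(rex) :- ready(fido), blue(rex).]. Adds approved(obj2), valid(fido), flagged(rex).
Round 3: rule 9 [has_feathers(rex) :- flagged(rex).]. Adds has_feathers(rex).
Round 4: rule 2 [wooden(fido) :- has_feathers(rex), valid(fido), hot(fido).]. Adds wooden(fido).
Fixed point reached. mammal(rex) is concluded only by rule 10; rule 10 needs locked(rex) (never derived).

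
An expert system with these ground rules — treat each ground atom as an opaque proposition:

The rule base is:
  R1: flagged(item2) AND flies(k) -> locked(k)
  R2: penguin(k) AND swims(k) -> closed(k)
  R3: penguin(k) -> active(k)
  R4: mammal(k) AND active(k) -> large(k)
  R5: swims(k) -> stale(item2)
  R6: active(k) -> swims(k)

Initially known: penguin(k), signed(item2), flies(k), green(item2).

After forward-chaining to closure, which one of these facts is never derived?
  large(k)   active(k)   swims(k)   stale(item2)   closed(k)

Round 1 fires R3, giving active(k).
Round 2 fires R6, giving swims(k).
Round 3 fires R2, R5, giving closed(k), stale(item2).
Derived: swims(k) (round 2), stale(item2) (round 3), closed(k) (round 3), active(k) (round 1). large(k) never appears in any round.

large(k)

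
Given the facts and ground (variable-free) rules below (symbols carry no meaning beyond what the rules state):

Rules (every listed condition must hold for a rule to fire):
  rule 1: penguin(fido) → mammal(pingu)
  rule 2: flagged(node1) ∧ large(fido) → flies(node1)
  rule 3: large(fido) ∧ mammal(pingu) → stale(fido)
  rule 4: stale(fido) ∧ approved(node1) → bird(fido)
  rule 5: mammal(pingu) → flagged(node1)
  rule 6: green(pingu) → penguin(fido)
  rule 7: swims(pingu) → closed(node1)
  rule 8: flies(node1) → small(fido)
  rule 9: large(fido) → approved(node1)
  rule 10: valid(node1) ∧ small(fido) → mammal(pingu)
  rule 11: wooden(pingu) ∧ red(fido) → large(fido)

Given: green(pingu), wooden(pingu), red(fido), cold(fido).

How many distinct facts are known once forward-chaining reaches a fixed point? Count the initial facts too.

13

Round 1: rule 6 [green(pingu) → penguin(fido)]; rule 11 [wooden(pingu) ∧ red(fido) → large(fido)]. New: penguin(fido), large(fido).
Round 2: rule 1 [penguin(fido) → mammal(pingu)]; rule 9 [large(fido) → approved(node1)]. New: mammal(pingu), approved(node1).
Round 3: rule 3 [large(fido) ∧ mammal(pingu) → stale(fido)]; rule 5 [mammal(pingu) → flagged(node1)]. New: stale(fido), flagged(node1).
Round 4: rule 2 [flagged(node1) ∧ large(fido) → flies(node1)]; rule 4 [stale(fido) ∧ approved(node1) → bird(fido)]. New: flies(node1), bird(fido).
Round 5: rule 8 [flies(node1) → small(fido)]. New: small(fido).
Closure: {approved(node1), bird(fido), cold(fido), flagged(node1), flies(node1), green(pingu), large(fido), mammal(pingu), penguin(fido), red(fido), small(fido), stale(fido), wooden(pingu)} — 13 facts.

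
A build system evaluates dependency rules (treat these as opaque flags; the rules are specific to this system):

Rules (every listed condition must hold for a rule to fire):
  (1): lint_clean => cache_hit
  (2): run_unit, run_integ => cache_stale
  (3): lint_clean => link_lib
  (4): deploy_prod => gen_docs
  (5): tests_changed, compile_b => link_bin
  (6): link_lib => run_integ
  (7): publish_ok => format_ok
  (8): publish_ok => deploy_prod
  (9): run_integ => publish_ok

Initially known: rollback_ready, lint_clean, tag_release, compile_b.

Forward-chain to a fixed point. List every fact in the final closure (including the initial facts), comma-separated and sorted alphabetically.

cache_hit, compile_b, deploy_prod, format_ok, gen_docs, link_lib, lint_clean, publish_ok, rollback_ready, run_integ, tag_release

Round 1 — (1), (3), derive cache_hit, link_lib.
Round 2 — (6), derive run_integ.
Round 3 — (9), derive publish_ok.
Round 4 — (7), (8), derive format_ok, deploy_prod.
Round 5 — (4), derive gen_docs.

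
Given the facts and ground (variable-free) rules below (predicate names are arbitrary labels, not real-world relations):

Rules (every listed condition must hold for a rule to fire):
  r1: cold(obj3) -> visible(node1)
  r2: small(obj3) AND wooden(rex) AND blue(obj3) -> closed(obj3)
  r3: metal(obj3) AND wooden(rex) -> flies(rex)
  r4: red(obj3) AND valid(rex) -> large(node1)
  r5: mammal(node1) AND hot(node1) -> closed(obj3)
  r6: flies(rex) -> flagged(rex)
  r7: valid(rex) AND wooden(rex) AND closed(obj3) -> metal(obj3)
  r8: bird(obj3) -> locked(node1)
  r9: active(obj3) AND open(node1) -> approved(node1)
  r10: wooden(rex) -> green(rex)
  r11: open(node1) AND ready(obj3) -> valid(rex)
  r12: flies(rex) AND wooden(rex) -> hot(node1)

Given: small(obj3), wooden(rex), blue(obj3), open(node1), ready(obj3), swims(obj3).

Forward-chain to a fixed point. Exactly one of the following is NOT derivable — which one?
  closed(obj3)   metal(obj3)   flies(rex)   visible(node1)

[1] r2 [small(obj3) AND wooden(rex) AND blue(obj3) -> closed(obj3)]; r10 [wooden(rex) -> green(rex)]; r11 [open(node1) AND ready(obj3) -> valid(rex)]. ⇒ new: closed(obj3), green(rex), valid(rex).
[2] r7 [valid(rex) AND wooden(rex) AND closed(obj3) -> metal(obj3)]. ⇒ new: metal(obj3).
[3] r3 [metal(obj3) AND wooden(rex) -> flies(rex)]. ⇒ new: flies(rex).
[4] r6 [flies(rex) -> flagged(rex)]; r12 [flies(rex) AND wooden(rex) -> hot(node1)]. ⇒ new: flagged(rex), hot(node1).
Derived: metal(obj3) (round 2), flies(rex) (round 3), closed(obj3) (round 1). visible(node1) never appears in any round.

visible(node1)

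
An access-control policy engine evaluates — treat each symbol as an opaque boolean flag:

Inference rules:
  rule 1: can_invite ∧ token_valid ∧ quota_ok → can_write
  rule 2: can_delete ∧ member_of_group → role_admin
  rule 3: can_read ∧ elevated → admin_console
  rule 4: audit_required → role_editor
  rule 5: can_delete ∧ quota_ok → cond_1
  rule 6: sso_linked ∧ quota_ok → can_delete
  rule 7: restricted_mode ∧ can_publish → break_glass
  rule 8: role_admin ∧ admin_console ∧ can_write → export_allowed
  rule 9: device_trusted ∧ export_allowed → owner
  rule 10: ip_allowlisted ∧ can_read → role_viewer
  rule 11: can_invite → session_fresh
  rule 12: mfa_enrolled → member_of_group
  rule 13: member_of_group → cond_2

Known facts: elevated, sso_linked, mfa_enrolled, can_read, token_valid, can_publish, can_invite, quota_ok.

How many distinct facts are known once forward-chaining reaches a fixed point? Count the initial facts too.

17

Round 1 — rule 1, rule 3, rule 6, rule 11, rule 12, derive can_write, admin_console, can_delete, session_fresh, member_of_group.
Round 2 — rule 2, rule 5, rule 13, derive role_admin, cond_1, cond_2.
Round 3 — rule 8, derive export_allowed.
Closure: {admin_console, can_delete, can_invite, can_publish, can_read, can_write, cond_1, cond_2, elevated, export_allowed, member_of_group, mfa_enrolled, quota_ok, role_admin, session_fresh, sso_linked, token_valid} — 17 facts.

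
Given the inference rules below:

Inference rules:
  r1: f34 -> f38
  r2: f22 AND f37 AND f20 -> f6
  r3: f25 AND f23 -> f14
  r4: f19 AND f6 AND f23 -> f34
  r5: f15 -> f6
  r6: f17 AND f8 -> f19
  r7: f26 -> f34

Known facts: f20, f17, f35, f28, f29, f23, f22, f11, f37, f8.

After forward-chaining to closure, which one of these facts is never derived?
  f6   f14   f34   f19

f14

Round 1 fires r2, r6, giving f6, f19.
Round 2 fires r4, giving f34.
Round 3 fires r1, giving f38.
Derived: f34 (round 2), f6 (round 1), f19 (round 1). f14 never appears in any round.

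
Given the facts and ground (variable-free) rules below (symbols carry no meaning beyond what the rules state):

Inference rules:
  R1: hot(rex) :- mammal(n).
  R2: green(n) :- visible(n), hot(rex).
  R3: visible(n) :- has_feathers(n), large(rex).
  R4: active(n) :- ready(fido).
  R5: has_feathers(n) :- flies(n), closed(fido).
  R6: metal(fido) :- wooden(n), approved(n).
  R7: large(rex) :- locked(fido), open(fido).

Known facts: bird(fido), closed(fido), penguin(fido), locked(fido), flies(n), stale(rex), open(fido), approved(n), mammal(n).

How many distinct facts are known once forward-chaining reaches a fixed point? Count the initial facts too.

14

Round 1: R1 [hot(rex) :- mammal(n).]; R5 [has_feathers(n) :- flies(n), closed(fido).]; R7 [large(rex) :- locked(fido), open(fido).]. Adds hot(rex), has_feathers(n), large(rex).
Round 2: R3 [visible(n) :- has_feathers(n), large(rex).]. Adds visible(n).
Round 3: R2 [green(n) :- visible(n), hot(rex).]. Adds green(n).
Closure: {approved(n), bird(fido), closed(fido), flies(n), green(n), has_feathers(n), hot(rex), large(rex), locked(fido), mammal(n), open(fido), penguin(fido), stale(rex), visible(n)} — 14 facts.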